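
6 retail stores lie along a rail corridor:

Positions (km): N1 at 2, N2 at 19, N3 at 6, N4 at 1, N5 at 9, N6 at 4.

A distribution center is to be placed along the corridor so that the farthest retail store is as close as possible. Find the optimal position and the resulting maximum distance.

location 10, max distance 9

The 1-center on a line is the midpoint of the two extreme points: leftmost at 1, rightmost at 19.
Optimal location = (1 + 19)/2 = 10; maximum distance = (19 − 1)/2 = 9.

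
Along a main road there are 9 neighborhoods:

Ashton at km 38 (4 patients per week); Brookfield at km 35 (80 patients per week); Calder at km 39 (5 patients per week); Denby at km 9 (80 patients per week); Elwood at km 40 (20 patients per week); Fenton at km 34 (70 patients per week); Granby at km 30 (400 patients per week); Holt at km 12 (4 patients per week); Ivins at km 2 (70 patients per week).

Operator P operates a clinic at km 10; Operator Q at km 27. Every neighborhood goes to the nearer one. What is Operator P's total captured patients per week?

The indifferent point is the midpoint (10+27)/2 = 18.5; neighborhoods left of it (closer to Operator P at 10) go to Operator P, those right go to Operator Q.
  Ivins at 2 (w=70) → Operator P
  Denby at 9 (w=80) → Operator P
  Holt at 12 (w=4) → Operator P
  Granby at 30 (w=400) → Operator Q
  Fenton at 34 (w=70) → Operator Q
  Brookfield at 35 (w=80) → Operator Q
  Ashton at 38 (w=4) → Operator Q
  Calder at 39 (w=5) → Operator Q
  Elwood at 40 (w=20) → Operator Q
Operator P captures 154; Operator Q captures 579.

154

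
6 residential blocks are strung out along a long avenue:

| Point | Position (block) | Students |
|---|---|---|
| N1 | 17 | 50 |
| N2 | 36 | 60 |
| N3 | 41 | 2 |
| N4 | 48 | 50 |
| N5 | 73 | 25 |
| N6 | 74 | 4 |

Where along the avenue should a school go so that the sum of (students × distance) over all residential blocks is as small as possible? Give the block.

For a sum of weighted absolute distances on a line, the optimum is the weighted median (not the mean). Total weight W = 191; half-weight = 95.5.
Sort by position and accumulate weight:
  block 17 (N1, w=50) → cum 50
  block 36 (N2, w=60) → cum 110  ≥ 95.5 → median here
  block 41 (N3, w=2) → cum 112
  block 48 (N4, w=50) → cum 162
  block 73 (N5, w=25) → cum 187
  block 74 (N6, w=4) → cum 191
Optimal location: block 36.

x = 36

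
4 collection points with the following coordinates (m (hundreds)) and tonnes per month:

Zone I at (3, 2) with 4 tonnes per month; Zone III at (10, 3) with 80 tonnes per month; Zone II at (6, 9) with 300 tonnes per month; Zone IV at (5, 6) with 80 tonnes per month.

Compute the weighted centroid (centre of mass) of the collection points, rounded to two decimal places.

The minimiser of Σwᵢ‖p−pᵢ‖² is the weighted centroid p* = (Σwᵢpᵢ)/(Σwᵢ).
Σwᵢ = 464.
Σwᵢxᵢ = 4·3 + 80·10 + 300·6 + 80·5 = 3012.
Σwᵢyᵢ = 4·2 + 80·3 + 300·9 + 80·6 = 3428.
x* = 3012/464 = 6.49, y* = 3428/464 = 7.39.

(6.49, 7.39)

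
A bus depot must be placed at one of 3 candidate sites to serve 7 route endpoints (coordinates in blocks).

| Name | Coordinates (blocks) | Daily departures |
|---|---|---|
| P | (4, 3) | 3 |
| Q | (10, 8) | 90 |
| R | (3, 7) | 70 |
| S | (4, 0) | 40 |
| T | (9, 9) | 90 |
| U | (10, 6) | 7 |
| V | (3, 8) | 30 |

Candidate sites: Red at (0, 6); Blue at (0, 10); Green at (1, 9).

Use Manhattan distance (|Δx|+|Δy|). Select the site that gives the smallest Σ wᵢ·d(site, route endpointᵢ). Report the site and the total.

Green, total 2581 blocks

Total weighted distance at each candidate:
  Red (0, 6): total = 3081
  Blue (0, 10): total = 3241
  Green (1, 9): total = 2581
Minimum is at Green with total 2581 blocks.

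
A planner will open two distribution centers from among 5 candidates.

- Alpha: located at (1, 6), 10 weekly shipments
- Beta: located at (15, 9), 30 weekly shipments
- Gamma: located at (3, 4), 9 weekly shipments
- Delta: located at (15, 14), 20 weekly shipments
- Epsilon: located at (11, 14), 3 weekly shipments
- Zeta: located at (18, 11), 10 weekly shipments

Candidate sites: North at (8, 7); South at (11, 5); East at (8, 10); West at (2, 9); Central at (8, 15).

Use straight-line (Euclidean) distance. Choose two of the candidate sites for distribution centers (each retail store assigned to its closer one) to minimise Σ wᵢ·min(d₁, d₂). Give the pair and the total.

{South, West}, total 563.4

Evaluate every pair (each demand assigned to the nearer of the two):
  {South, West}: total = 563.4
  {East, West}: total = 566.4
  {South, Central}: total = 585.9
  {South, East}: total = 589.1
  {North, Central}: total = 600.2
  {North, South}: total = 604.9
  {North, East}: total = 612.1
  {West, Central}: total = 612.7
  {East, Central}: total = 614.5
  {North, West}: total = 624.5
Best pair: {South, West} with total 563.4.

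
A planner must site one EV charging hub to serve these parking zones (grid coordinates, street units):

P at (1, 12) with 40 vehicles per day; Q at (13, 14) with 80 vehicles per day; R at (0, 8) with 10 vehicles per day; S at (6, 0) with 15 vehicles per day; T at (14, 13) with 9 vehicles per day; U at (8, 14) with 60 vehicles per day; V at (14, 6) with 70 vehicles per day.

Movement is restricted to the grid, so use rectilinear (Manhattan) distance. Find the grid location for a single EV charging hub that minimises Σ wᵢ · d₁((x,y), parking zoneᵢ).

Manhattan distance separates: Σwᵢ(|x−xᵢ|+|y−yᵢ|) = Σwᵢ|x−xᵢ| + Σwᵢ|y−yᵢ|, so x and y are optimised independently as 1-D weighted medians.
Total weight W = 284; half = 142.
x-coordinate, sorted with cumulative weight:
  x=0 (R, w=10) cum 10
  x=1 (P, w=40) cum 50
  x=6 (S, w=15) cum 65
  x=8 (U, w=60) cum 125
  x=13 (Q, w=80) cum 205  ← median
  x=14 (T, w=9) cum 214
  x=14 (V, w=70) cum 284
⇒ x* = 13
y-coordinate, sorted with cumulative weight:
  y=0 (S, w=15) cum 15
  y=6 (V, w=70) cum 85
  y=8 (R, w=10) cum 95
  y=12 (P, w=40) cum 135
  y=13 (T, w=9) cum 144  ← median
  y=14 (Q, w=80) cum 224
  y=14 (U, w=60) cum 284
⇒ y* = 13

(13, 13)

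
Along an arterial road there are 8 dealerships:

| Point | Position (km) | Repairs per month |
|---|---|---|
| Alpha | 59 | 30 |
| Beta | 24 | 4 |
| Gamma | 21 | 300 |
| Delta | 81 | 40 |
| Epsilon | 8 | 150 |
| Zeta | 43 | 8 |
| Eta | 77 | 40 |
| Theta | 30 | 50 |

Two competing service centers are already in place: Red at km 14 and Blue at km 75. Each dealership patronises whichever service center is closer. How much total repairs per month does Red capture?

512

The indifferent point is the midpoint (14+75)/2 = 44.5; dealerships left of it (closer to Red at 14) go to Red, those right go to Blue.
  Epsilon at 8 (w=150) → Red
  Gamma at 21 (w=300) → Red
  Beta at 24 (w=4) → Red
  Theta at 30 (w=50) → Red
  Zeta at 43 (w=8) → Red
  Alpha at 59 (w=30) → Blue
  Eta at 77 (w=40) → Blue
  Delta at 81 (w=40) → Blue
Red captures 512; Blue captures 110.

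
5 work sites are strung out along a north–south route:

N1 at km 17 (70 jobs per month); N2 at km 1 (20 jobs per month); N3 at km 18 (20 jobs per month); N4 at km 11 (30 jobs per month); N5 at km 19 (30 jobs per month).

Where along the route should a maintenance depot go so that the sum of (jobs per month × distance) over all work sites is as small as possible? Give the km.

For a sum of weighted absolute distances on a line, the optimum is the weighted median (not the mean). Total weight W = 170; half-weight = 85.
Sort by position and accumulate weight:
  km 1 (N2, w=20) → cum 20
  km 11 (N4, w=30) → cum 50
  km 17 (N1, w=70) → cum 120  ≥ 85 → median here
  km 18 (N3, w=20) → cum 140
  km 19 (N5, w=30) → cum 170
Optimal location: km 17.

x = 17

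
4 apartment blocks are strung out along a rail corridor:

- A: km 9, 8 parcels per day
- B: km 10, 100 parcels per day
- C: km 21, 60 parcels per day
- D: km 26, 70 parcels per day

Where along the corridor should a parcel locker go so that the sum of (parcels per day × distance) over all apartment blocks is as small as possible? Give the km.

x = 21

For a sum of weighted absolute distances on a line, the optimum is the weighted median (not the mean). Total weight W = 238; half-weight = 119.
Sort by position and accumulate weight:
  km 9 (A, w=8) → cum 8
  km 10 (B, w=100) → cum 108
  km 21 (C, w=60) → cum 168  ≥ 119 → median here
  km 26 (D, w=70) → cum 238
Optimal location: km 21.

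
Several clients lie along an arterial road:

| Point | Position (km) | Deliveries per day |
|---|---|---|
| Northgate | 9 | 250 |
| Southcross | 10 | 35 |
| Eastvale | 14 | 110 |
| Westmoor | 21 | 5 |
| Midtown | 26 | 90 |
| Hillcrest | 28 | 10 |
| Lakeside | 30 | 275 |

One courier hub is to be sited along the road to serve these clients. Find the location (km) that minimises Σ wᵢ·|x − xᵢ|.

x = 14

For a sum of weighted absolute distances on a line, the optimum is the weighted median (not the mean). Total weight W = 775; half-weight = 387.5.
Sort by position and accumulate weight:
  km 9 (Northgate, w=250) → cum 250
  km 10 (Southcross, w=35) → cum 285
  km 14 (Eastvale, w=110) → cum 395  ≥ 387.5 → median here
  km 21 (Westmoor, w=5) → cum 400
  km 26 (Midtown, w=90) → cum 490
  km 28 (Hillcrest, w=10) → cum 500
  km 30 (Lakeside, w=275) → cum 775
Optimal location: km 14.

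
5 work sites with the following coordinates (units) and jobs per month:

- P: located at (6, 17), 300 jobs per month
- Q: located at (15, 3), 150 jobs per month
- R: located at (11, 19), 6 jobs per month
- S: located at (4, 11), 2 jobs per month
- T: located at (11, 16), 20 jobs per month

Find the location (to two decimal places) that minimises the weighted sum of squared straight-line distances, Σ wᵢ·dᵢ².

The minimiser of Σwᵢ‖p−pᵢ‖² is the weighted centroid p* = (Σwᵢpᵢ)/(Σwᵢ).
Σwᵢ = 478.
Σwᵢxᵢ = 300·6 + 150·15 + 6·11 + 2·4 + 20·11 = 4344.
Σwᵢyᵢ = 300·17 + 150·3 + 6·19 + 2·11 + 20·16 = 6006.
x* = 4344/478 = 9.09, y* = 6006/478 = 12.56.

(9.09, 12.56)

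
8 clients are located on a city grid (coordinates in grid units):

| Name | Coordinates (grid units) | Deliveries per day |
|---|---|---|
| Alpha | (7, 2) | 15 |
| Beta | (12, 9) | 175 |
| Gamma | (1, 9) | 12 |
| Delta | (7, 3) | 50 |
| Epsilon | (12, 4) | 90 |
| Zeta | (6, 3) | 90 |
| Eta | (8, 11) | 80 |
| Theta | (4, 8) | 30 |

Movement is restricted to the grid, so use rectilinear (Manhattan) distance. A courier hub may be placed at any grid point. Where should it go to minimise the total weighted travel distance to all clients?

(8, 8)

Manhattan distance separates: Σwᵢ(|x−xᵢ|+|y−yᵢ|) = Σwᵢ|x−xᵢ| + Σwᵢ|y−yᵢ|, so x and y are optimised independently as 1-D weighted medians.
Total weight W = 542; half = 271.
x-coordinate, sorted with cumulative weight:
  x=1 (Gamma, w=12) cum 12
  x=4 (Theta, w=30) cum 42
  x=6 (Zeta, w=90) cum 132
  x=7 (Alpha, w=15) cum 147
  x=7 (Delta, w=50) cum 197
  x=8 (Eta, w=80) cum 277  ← median
  x=12 (Beta, w=175) cum 452
  x=12 (Epsilon, w=90) cum 542
⇒ x* = 8
y-coordinate, sorted with cumulative weight:
  y=2 (Alpha, w=15) cum 15
  y=3 (Delta, w=50) cum 65
  y=3 (Zeta, w=90) cum 155
  y=4 (Epsilon, w=90) cum 245
  y=8 (Theta, w=30) cum 275  ← median
  y=9 (Beta, w=175) cum 450
  y=9 (Gamma, w=12) cum 462
  y=11 (Eta, w=80) cum 542
⇒ y* = 8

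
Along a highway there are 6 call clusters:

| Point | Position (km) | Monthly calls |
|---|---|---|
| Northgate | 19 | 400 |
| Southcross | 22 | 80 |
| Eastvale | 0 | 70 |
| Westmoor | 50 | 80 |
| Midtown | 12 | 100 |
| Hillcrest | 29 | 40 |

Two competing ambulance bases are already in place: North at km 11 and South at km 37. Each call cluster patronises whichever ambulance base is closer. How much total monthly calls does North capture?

650

The indifferent point is the midpoint (11+37)/2 = 24; call clusters left of it (closer to North at 11) go to North, those right go to South.
  Eastvale at 0 (w=70) → North
  Midtown at 12 (w=100) → North
  Northgate at 19 (w=400) → North
  Southcross at 22 (w=80) → North
  Hillcrest at 29 (w=40) → South
  Westmoor at 50 (w=80) → South
North captures 650; South captures 120.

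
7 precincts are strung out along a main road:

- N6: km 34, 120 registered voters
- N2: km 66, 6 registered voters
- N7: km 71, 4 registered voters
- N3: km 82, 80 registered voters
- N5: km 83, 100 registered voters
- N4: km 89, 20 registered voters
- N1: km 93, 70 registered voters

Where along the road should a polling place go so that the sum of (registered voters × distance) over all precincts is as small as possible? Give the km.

For a sum of weighted absolute distances on a line, the optimum is the weighted median (not the mean). Total weight W = 400; half-weight = 200.
Sort by position and accumulate weight:
  km 34 (N6, w=120) → cum 120
  km 66 (N2, w=6) → cum 126
  km 71 (N7, w=4) → cum 130
  km 82 (N3, w=80) → cum 210  ≥ 200 → median here
  km 83 (N5, w=100) → cum 310
  km 89 (N4, w=20) → cum 330
  km 93 (N1, w=70) → cum 400
Optimal location: km 82.

x = 82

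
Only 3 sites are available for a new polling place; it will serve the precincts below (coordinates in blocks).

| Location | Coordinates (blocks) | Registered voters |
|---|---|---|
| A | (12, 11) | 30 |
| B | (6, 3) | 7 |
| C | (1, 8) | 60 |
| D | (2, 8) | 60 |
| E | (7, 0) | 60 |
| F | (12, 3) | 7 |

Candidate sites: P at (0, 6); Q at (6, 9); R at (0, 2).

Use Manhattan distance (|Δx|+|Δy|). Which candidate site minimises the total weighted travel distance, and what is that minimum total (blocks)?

Q, total 1626 blocks

Total weighted distance at each candidate:
  P (0, 6): total = 1878
  Q (6, 9): total = 1626
  R (0, 2): total = 2210
Minimum is at Q with total 1626 blocks.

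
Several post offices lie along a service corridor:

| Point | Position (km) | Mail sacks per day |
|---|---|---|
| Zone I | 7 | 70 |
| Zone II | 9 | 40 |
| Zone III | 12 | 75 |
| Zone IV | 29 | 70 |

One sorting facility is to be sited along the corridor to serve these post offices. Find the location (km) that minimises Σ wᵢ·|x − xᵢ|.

For a sum of weighted absolute distances on a line, the optimum is the weighted median (not the mean). Total weight W = 255; half-weight = 127.5.
Sort by position and accumulate weight:
  km 7 (Zone I, w=70) → cum 70
  km 9 (Zone II, w=40) → cum 110
  km 12 (Zone III, w=75) → cum 185  ≥ 127.5 → median here
  km 29 (Zone IV, w=70) → cum 255
Optimal location: km 12.

x = 12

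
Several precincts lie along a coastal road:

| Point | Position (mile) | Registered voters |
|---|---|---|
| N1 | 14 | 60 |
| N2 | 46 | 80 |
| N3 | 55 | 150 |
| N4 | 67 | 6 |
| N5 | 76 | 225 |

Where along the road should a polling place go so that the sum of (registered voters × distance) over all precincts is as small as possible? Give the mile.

For a sum of weighted absolute distances on a line, the optimum is the weighted median (not the mean). Total weight W = 521; half-weight = 260.5.
Sort by position and accumulate weight:
  mile 14 (N1, w=60) → cum 60
  mile 46 (N2, w=80) → cum 140
  mile 55 (N3, w=150) → cum 290  ≥ 260.5 → median here
  mile 67 (N4, w=6) → cum 296
  mile 76 (N5, w=225) → cum 521
Optimal location: mile 55.

x = 55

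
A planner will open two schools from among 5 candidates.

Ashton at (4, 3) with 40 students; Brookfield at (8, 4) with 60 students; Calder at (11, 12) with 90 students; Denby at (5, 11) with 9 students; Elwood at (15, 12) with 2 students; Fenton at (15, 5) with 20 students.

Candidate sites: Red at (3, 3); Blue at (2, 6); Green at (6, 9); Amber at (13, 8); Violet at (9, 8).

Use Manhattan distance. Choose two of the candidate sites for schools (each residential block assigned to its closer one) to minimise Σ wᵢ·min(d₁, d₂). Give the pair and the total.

{Red, Amber}, total 1142

Evaluate every pair (each demand assigned to the nearer of the two):
  {Red, Amber}: total = 1142
  {Red, Violet}: total = 1143
  {Blue, Violet}: total = 1303
  {Green, Violet}: total = 1387
  {Blue, Amber}: total = 1404
  {Amber, Violet}: total = 1415
  {Green, Amber}: total = 1419
  {Red, Green}: total = 1431
  {Blue, Green}: total = 1651
  {Red, Blue}: total = 2140
Best pair: {Red, Amber} with total 1142.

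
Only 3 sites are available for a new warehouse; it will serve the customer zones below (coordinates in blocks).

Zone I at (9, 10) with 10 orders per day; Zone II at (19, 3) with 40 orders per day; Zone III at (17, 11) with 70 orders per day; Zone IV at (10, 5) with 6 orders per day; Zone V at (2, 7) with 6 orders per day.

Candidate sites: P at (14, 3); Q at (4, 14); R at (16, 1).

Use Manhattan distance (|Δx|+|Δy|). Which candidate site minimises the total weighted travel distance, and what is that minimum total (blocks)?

P, total 1222 blocks

Total weighted distance at each candidate:
  P (14, 3): total = 1222
  Q (4, 14): total = 2394
  R (16, 1): total = 1310
Minimum is at P with total 1222 blocks.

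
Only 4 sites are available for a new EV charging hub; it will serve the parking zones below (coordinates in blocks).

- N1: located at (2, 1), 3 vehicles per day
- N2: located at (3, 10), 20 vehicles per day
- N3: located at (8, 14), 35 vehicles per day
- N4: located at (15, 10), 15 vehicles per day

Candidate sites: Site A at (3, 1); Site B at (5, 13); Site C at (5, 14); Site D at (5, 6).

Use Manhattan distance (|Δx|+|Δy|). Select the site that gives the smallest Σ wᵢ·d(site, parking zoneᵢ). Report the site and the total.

Total weighted distance at each candidate:
  Site A (3, 1): total = 1128
  Site B (5, 13): total = 480
  Site C (5, 14): total = 483
  Site D (5, 6): total = 739
Minimum is at Site B with total 480 blocks.

Site B, total 480 blocks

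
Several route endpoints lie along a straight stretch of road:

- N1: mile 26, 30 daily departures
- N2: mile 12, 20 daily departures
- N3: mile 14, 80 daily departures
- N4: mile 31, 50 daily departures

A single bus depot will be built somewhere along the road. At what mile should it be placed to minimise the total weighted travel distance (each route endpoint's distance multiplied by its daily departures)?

For a sum of weighted absolute distances on a line, the optimum is the weighted median (not the mean). Total weight W = 180; half-weight = 90.
Sort by position and accumulate weight:
  mile 12 (N2, w=20) → cum 20
  mile 14 (N3, w=80) → cum 100  ≥ 90 → median here
  mile 26 (N1, w=30) → cum 130
  mile 31 (N4, w=50) → cum 180
Optimal location: mile 14.

x = 14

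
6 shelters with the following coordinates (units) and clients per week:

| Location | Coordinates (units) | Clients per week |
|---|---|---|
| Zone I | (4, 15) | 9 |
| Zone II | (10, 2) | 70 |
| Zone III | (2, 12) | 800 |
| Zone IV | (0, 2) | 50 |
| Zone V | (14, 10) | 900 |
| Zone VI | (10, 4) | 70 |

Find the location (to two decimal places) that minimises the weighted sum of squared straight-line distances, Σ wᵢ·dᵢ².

(8.23, 10.14)

The minimiser of Σwᵢ‖p−pᵢ‖² is the weighted centroid p* = (Σwᵢpᵢ)/(Σwᵢ).
Σwᵢ = 1899.
Σwᵢxᵢ = 9·4 + 70·10 + 800·2 + 50·0 + 900·14 + 70·10 = 15636.
Σwᵢyᵢ = 9·15 + 70·2 + 800·12 + 50·2 + 900·10 + 70·4 = 19255.
x* = 15636/1899 = 8.23, y* = 19255/1899 = 10.14.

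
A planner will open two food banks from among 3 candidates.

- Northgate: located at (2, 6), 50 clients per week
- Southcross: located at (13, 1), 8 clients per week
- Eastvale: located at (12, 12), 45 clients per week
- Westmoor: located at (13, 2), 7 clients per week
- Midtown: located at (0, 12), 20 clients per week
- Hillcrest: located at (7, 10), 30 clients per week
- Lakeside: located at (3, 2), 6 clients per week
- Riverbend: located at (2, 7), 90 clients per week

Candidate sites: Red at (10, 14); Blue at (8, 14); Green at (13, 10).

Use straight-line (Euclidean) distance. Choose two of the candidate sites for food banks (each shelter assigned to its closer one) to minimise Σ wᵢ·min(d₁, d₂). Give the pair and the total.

{Blue, Green}, total 1923.8

Evaluate every pair (each demand assigned to the nearer of the two):
  {Blue, Green}: total = 1923.8
  {Red, Blue}: total = 2017.0
  {Red, Green}: total = 2181.8
Best pair: {Blue, Green} with total 1923.8.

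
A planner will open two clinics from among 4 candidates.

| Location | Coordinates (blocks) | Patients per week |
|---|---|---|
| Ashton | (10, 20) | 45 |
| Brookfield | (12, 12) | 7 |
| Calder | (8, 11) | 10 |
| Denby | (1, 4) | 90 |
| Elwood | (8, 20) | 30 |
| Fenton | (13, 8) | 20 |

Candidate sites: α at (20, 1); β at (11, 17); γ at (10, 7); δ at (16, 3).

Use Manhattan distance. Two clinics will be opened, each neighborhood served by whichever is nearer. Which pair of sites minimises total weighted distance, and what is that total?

Evaluate every pair (each demand assigned to the nearer of the two):
  {β, γ}: total = 1622
  {β, δ}: total = 2092
  {α, γ}: total = 2304
  {γ, δ}: total = 2304
  {α, β}: total = 2692
  {α, δ}: total = 3636
Best pair: {β, γ} with total 1622.

{β, γ}, total 1622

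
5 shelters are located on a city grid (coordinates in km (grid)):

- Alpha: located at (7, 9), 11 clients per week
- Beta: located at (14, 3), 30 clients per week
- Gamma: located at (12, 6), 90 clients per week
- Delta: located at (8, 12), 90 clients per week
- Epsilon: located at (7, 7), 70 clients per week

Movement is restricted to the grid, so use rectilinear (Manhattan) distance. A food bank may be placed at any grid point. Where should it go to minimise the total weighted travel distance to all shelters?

Manhattan distance separates: Σwᵢ(|x−xᵢ|+|y−yᵢ|) = Σwᵢ|x−xᵢ| + Σwᵢ|y−yᵢ|, so x and y are optimised independently as 1-D weighted medians.
Total weight W = 291; half = 145.5.
x-coordinate, sorted with cumulative weight:
  x=7 (Alpha, w=11) cum 11
  x=7 (Epsilon, w=70) cum 81
  x=8 (Delta, w=90) cum 171  ← median
  x=12 (Gamma, w=90) cum 261
  x=14 (Beta, w=30) cum 291
⇒ x* = 8
y-coordinate, sorted with cumulative weight:
  y=3 (Beta, w=30) cum 30
  y=6 (Gamma, w=90) cum 120
  y=7 (Epsilon, w=70) cum 190  ← median
  y=9 (Alpha, w=11) cum 201
  y=12 (Delta, w=90) cum 291
⇒ y* = 7

(8, 7)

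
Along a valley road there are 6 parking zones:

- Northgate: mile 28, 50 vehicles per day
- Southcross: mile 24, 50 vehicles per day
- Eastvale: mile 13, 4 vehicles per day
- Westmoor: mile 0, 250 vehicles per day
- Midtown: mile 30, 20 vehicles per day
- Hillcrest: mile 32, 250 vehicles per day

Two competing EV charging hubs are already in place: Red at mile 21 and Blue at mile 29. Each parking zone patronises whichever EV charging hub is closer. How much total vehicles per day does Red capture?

304

The indifferent point is the midpoint (21+29)/2 = 25; parking zones left of it (closer to Red at 21) go to Red, those right go to Blue.
  Westmoor at 0 (w=250) → Red
  Eastvale at 13 (w=4) → Red
  Southcross at 24 (w=50) → Red
  Northgate at 28 (w=50) → Blue
  Midtown at 30 (w=20) → Blue
  Hillcrest at 32 (w=250) → Blue
Red captures 304; Blue captures 320.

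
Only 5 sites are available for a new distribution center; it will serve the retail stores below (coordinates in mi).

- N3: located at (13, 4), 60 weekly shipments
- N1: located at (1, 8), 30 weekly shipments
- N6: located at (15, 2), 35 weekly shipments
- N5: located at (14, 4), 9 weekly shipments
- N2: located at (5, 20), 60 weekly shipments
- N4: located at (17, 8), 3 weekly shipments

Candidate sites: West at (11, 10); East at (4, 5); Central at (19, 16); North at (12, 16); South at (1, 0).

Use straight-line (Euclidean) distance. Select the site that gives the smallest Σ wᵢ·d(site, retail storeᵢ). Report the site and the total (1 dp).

West, total 1777.5 mi

Total weighted distance at each candidate:
  West (11, 10): total = 1777.5
  East (4, 5): total = 2102.1
  Central (19, 16): total = 2920.9
  North (12, 16): total = 2253.2
  South (1, 0): total = 2893.8
Minimum is at West with total 1777.5 mi.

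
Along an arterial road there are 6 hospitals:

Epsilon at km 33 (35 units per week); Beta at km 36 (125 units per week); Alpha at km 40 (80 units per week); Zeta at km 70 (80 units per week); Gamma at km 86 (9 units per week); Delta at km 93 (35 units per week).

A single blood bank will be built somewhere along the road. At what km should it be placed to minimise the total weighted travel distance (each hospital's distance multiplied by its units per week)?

For a sum of weighted absolute distances on a line, the optimum is the weighted median (not the mean). Total weight W = 364; half-weight = 182.
Sort by position and accumulate weight:
  km 33 (Epsilon, w=35) → cum 35
  km 36 (Beta, w=125) → cum 160
  km 40 (Alpha, w=80) → cum 240  ≥ 182 → median here
  km 70 (Zeta, w=80) → cum 320
  km 86 (Gamma, w=9) → cum 329
  km 93 (Delta, w=35) → cum 364
Optimal location: km 40.

x = 40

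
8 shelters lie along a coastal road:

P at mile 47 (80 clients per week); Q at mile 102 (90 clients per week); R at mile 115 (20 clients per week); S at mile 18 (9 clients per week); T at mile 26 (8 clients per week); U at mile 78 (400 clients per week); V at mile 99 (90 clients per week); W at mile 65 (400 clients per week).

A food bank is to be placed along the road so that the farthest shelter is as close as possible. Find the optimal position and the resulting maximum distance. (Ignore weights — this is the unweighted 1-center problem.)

The 1-center on a line is the midpoint of the two extreme points: leftmost at 18, rightmost at 115.
Optimal location = (18 + 115)/2 = 66.5; maximum distance = (115 − 18)/2 = 48.5.

location 66.5, max distance 48.5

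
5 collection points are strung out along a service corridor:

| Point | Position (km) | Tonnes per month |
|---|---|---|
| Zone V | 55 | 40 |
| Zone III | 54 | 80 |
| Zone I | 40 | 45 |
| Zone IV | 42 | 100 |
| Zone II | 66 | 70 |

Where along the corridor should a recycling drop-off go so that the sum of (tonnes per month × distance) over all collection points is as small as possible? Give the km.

x = 54

For a sum of weighted absolute distances on a line, the optimum is the weighted median (not the mean). Total weight W = 335; half-weight = 167.5.
Sort by position and accumulate weight:
  km 40 (Zone I, w=45) → cum 45
  km 42 (Zone IV, w=100) → cum 145
  km 54 (Zone III, w=80) → cum 225  ≥ 167.5 → median here
  km 55 (Zone V, w=40) → cum 265
  km 66 (Zone II, w=70) → cum 335
Optimal location: km 54.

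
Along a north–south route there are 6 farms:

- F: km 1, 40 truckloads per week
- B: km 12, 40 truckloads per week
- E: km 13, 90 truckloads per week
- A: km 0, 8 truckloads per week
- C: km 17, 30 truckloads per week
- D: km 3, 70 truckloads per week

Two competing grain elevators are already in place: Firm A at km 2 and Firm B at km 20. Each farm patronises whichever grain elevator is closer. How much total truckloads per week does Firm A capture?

118

The indifferent point is the midpoint (2+20)/2 = 11; farms left of it (closer to Firm A at 2) go to Firm A, those right go to Firm B.
  A at 0 (w=8) → Firm A
  F at 1 (w=40) → Firm A
  D at 3 (w=70) → Firm A
  B at 12 (w=40) → Firm B
  E at 13 (w=90) → Firm B
  C at 17 (w=30) → Firm B
Firm A captures 118; Firm B captures 160.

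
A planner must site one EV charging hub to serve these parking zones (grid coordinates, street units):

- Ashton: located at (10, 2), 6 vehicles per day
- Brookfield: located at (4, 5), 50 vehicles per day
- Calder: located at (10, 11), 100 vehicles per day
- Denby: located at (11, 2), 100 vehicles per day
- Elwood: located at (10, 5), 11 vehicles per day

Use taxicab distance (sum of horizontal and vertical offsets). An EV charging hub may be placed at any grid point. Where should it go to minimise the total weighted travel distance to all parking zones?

(10, 5)

Manhattan distance separates: Σwᵢ(|x−xᵢ|+|y−yᵢ|) = Σwᵢ|x−xᵢ| + Σwᵢ|y−yᵢ|, so x and y are optimised independently as 1-D weighted medians.
Total weight W = 267; half = 133.5.
x-coordinate, sorted with cumulative weight:
  x=4 (Brookfield, w=50) cum 50
  x=10 (Ashton, w=6) cum 56
  x=10 (Calder, w=100) cum 156  ← median
  x=10 (Elwood, w=11) cum 167
  x=11 (Denby, w=100) cum 267
⇒ x* = 10
y-coordinate, sorted with cumulative weight:
  y=2 (Ashton, w=6) cum 6
  y=2 (Denby, w=100) cum 106
  y=5 (Brookfield, w=50) cum 156  ← median
  y=5 (Elwood, w=11) cum 167
  y=11 (Calder, w=100) cum 267
⇒ y* = 5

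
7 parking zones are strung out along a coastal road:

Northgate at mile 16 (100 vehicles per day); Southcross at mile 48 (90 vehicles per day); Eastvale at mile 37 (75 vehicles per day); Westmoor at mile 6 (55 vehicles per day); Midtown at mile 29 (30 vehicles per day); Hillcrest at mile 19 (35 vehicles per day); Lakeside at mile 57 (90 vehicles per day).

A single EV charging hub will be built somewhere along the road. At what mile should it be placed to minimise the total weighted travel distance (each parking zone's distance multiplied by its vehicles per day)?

x = 37

For a sum of weighted absolute distances on a line, the optimum is the weighted median (not the mean). Total weight W = 475; half-weight = 237.5.
Sort by position and accumulate weight:
  mile 6 (Westmoor, w=55) → cum 55
  mile 16 (Northgate, w=100) → cum 155
  mile 19 (Hillcrest, w=35) → cum 190
  mile 29 (Midtown, w=30) → cum 220
  mile 37 (Eastvale, w=75) → cum 295  ≥ 237.5 → median here
  mile 48 (Southcross, w=90) → cum 385
  mile 57 (Lakeside, w=90) → cum 475
Optimal location: mile 37.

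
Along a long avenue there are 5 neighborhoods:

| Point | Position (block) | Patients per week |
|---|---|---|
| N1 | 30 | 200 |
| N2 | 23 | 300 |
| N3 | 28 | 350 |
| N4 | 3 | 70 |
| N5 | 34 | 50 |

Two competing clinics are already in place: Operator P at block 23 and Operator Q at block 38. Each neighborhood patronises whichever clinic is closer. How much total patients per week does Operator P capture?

The indifferent point is the midpoint (23+38)/2 = 30.5; neighborhoods left of it (closer to Operator P at 23) go to Operator P, those right go to Operator Q.
  N4 at 3 (w=70) → Operator P
  N2 at 23 (w=300) → Operator P
  N3 at 28 (w=350) → Operator P
  N1 at 30 (w=200) → Operator P
  N5 at 34 (w=50) → Operator Q
Operator P captures 920; Operator Q captures 50.

920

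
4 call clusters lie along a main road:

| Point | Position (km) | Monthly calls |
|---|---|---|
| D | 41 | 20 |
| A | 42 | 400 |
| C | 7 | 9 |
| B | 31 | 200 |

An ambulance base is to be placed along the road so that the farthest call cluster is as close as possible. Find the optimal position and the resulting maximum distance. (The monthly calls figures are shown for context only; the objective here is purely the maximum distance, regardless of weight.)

The 1-center on a line is the midpoint of the two extreme points: leftmost at 7, rightmost at 42.
Optimal location = (7 + 42)/2 = 24.5; maximum distance = (42 − 7)/2 = 17.5.

location 24.5, max distance 17.5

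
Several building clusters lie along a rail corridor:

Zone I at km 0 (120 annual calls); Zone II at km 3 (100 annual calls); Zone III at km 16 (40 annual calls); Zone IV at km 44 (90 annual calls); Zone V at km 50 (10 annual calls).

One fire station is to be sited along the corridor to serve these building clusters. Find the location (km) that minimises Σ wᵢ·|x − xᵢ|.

x = 3

For a sum of weighted absolute distances on a line, the optimum is the weighted median (not the mean). Total weight W = 360; half-weight = 180.
Sort by position and accumulate weight:
  km 0 (Zone I, w=120) → cum 120
  km 3 (Zone II, w=100) → cum 220  ≥ 180 → median here
  km 16 (Zone III, w=40) → cum 260
  km 44 (Zone IV, w=90) → cum 350
  km 50 (Zone V, w=10) → cum 360
Optimal location: km 3.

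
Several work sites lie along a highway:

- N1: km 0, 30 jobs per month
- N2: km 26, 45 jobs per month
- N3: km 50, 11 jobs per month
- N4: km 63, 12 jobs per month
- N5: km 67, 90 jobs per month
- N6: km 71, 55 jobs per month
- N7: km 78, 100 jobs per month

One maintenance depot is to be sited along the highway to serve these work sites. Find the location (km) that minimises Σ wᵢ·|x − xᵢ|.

x = 67

For a sum of weighted absolute distances on a line, the optimum is the weighted median (not the mean). Total weight W = 343; half-weight = 171.5.
Sort by position and accumulate weight:
  km 0 (N1, w=30) → cum 30
  km 26 (N2, w=45) → cum 75
  km 50 (N3, w=11) → cum 86
  km 63 (N4, w=12) → cum 98
  km 67 (N5, w=90) → cum 188  ≥ 171.5 → median here
  km 71 (N6, w=55) → cum 243
  km 78 (N7, w=100) → cum 343
Optimal location: km 67.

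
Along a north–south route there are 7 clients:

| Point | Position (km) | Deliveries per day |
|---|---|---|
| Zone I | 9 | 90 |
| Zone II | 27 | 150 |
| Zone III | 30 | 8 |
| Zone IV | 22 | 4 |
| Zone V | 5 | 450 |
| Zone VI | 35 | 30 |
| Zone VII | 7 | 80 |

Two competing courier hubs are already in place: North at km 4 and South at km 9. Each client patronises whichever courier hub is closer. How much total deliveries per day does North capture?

450

The indifferent point is the midpoint (4+9)/2 = 6.5; clients left of it (closer to North at 4) go to North, those right go to South.
  Zone V at 5 (w=450) → North
  Zone VII at 7 (w=80) → South
  Zone I at 9 (w=90) → South
  Zone IV at 22 (w=4) → South
  Zone II at 27 (w=150) → South
  Zone III at 30 (w=8) → South
  Zone VI at 35 (w=30) → South
North captures 450; South captures 362.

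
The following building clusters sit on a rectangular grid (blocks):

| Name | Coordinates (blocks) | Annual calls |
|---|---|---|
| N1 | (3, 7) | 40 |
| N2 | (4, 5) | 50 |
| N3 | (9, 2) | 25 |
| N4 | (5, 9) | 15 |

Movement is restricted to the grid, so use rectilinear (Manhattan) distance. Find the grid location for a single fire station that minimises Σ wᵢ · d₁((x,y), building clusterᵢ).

Manhattan distance separates: Σwᵢ(|x−xᵢ|+|y−yᵢ|) = Σwᵢ|x−xᵢ| + Σwᵢ|y−yᵢ|, so x and y are optimised independently as 1-D weighted medians.
Total weight W = 130; half = 65.
x-coordinate, sorted with cumulative weight:
  x=3 (N1, w=40) cum 40
  x=4 (N2, w=50) cum 90  ← median
  x=5 (N4, w=15) cum 105
  x=9 (N3, w=25) cum 130
⇒ x* = 4
y-coordinate, sorted with cumulative weight:
  y=2 (N3, w=25) cum 25
  y=5 (N2, w=50) cum 75  ← median
  y=7 (N1, w=40) cum 115
  y=9 (N4, w=15) cum 130
⇒ y* = 5

(4, 5)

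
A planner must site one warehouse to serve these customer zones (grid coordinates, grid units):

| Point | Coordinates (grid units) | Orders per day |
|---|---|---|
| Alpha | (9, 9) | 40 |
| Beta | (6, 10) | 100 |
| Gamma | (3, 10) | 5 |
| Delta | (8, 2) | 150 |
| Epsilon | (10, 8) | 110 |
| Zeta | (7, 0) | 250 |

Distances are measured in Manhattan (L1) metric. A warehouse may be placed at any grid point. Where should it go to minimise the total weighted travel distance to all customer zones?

Manhattan distance separates: Σwᵢ(|x−xᵢ|+|y−yᵢ|) = Σwᵢ|x−xᵢ| + Σwᵢ|y−yᵢ|, so x and y are optimised independently as 1-D weighted medians.
Total weight W = 655; half = 327.5.
x-coordinate, sorted with cumulative weight:
  x=3 (Gamma, w=5) cum 5
  x=6 (Beta, w=100) cum 105
  x=7 (Zeta, w=250) cum 355  ← median
  x=8 (Delta, w=150) cum 505
  x=9 (Alpha, w=40) cum 545
  x=10 (Epsilon, w=110) cum 655
⇒ x* = 7
y-coordinate, sorted with cumulative weight:
  y=0 (Zeta, w=250) cum 250
  y=2 (Delta, w=150) cum 400  ← median
  y=8 (Epsilon, w=110) cum 510
  y=9 (Alpha, w=40) cum 550
  y=10 (Beta, w=100) cum 650
  y=10 (Gamma, w=5) cum 655
⇒ y* = 2

(7, 2)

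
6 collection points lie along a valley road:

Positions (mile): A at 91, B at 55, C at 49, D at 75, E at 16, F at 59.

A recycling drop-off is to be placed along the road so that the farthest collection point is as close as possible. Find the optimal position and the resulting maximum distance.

location 53.5, max distance 37.5

The 1-center on a line is the midpoint of the two extreme points: leftmost at 16, rightmost at 91.
Optimal location = (16 + 91)/2 = 53.5; maximum distance = (91 − 16)/2 = 37.5.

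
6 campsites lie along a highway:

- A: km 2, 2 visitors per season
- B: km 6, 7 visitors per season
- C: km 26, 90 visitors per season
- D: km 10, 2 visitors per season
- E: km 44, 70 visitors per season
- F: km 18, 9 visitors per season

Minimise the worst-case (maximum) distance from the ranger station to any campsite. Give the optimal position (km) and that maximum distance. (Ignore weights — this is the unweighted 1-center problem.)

The 1-center on a line is the midpoint of the two extreme points: leftmost at 2, rightmost at 44.
Optimal location = (2 + 44)/2 = 23; maximum distance = (44 − 2)/2 = 21.

location 23, max distance 21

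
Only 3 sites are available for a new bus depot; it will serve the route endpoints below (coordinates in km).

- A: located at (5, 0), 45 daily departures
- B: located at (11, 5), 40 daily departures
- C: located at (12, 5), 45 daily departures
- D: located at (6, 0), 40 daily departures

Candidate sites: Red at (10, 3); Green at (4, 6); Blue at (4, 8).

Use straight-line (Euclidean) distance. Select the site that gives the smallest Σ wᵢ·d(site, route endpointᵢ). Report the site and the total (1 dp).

Red, total 679.1 km

Total weighted distance at each candidate:
  Red (10, 3): total = 679.1
  Green (4, 6): total = 1172.4
  Blue (4, 8): total = 1381.8
Minimum is at Red with total 679.1 km.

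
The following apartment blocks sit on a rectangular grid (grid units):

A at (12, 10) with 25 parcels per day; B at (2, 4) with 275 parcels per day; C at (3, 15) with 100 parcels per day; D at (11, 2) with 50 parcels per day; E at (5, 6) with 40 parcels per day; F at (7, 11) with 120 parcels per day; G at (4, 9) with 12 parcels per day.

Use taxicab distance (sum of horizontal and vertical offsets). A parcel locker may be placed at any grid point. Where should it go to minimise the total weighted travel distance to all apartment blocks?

(3, 4)

Manhattan distance separates: Σwᵢ(|x−xᵢ|+|y−yᵢ|) = Σwᵢ|x−xᵢ| + Σwᵢ|y−yᵢ|, so x and y are optimised independently as 1-D weighted medians.
Total weight W = 622; half = 311.
x-coordinate, sorted with cumulative weight:
  x=2 (B, w=275) cum 275
  x=3 (C, w=100) cum 375  ← median
  x=4 (G, w=12) cum 387
  x=5 (E, w=40) cum 427
  x=7 (F, w=120) cum 547
  x=11 (D, w=50) cum 597
  x=12 (A, w=25) cum 622
⇒ x* = 3
y-coordinate, sorted with cumulative weight:
  y=2 (D, w=50) cum 50
  y=4 (B, w=275) cum 325  ← median
  y=6 (E, w=40) cum 365
  y=9 (G, w=12) cum 377
  y=10 (A, w=25) cum 402
  y=11 (F, w=120) cum 522
  y=15 (C, w=100) cum 622
⇒ y* = 4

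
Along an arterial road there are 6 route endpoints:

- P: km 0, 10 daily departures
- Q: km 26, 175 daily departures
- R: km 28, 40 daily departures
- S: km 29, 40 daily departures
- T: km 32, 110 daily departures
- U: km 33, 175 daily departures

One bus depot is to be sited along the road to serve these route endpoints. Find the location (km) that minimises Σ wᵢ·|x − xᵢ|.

For a sum of weighted absolute distances on a line, the optimum is the weighted median (not the mean). Total weight W = 550; half-weight = 275.
Sort by position and accumulate weight:
  km 0 (P, w=10) → cum 10
  km 26 (Q, w=175) → cum 185
  km 28 (R, w=40) → cum 225
  km 29 (S, w=40) → cum 265
  km 32 (T, w=110) → cum 375  ≥ 275 → median here
  km 33 (U, w=175) → cum 550
Optimal location: km 32.

x = 32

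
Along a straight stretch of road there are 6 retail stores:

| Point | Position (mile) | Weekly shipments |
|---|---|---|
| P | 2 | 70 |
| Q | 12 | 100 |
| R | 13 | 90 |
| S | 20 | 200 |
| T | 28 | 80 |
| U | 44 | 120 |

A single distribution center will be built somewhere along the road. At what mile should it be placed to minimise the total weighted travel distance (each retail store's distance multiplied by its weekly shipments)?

x = 20

For a sum of weighted absolute distances on a line, the optimum is the weighted median (not the mean). Total weight W = 660; half-weight = 330.
Sort by position and accumulate weight:
  mile 2 (P, w=70) → cum 70
  mile 12 (Q, w=100) → cum 170
  mile 13 (R, w=90) → cum 260
  mile 20 (S, w=200) → cum 460  ≥ 330 → median here
  mile 28 (T, w=80) → cum 540
  mile 44 (U, w=120) → cum 660
Optimal location: mile 20.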